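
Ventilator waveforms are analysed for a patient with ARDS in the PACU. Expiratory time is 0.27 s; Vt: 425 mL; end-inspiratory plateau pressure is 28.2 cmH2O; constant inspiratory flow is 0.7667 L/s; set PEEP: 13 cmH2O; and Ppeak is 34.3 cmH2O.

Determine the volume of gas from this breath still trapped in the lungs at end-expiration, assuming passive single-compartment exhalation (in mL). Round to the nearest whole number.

R = (PIP − Pplat)/V̇ = (34.3 − 28.2) / 0.7667 = 6.1/0.7667 = 7.956 cmH2O·s/L.
C = Vt/(Pplat − PEEP) = 425.0 / (28.2 − 13) = 425.0/15.2 = 27.961 mL/cmH2O.
τ = R × C = 7.956 × 0.02796 L/cmH2O = 0.2224 s.
Fraction remaining = e^(−Te/τ) = e^(−0.27/0.2224) = 0.297.
Trapped volume = 425.0 × 0.297 = 126.23 mL.

126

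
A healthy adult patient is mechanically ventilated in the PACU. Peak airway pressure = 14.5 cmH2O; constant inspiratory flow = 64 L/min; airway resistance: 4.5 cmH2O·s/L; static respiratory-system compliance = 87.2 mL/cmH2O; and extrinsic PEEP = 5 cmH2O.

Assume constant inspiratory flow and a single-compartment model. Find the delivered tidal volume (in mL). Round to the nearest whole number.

Flow: 64 L/min ÷ 60 = 1.0667 L/s.
Equation of motion (constant flow): PIP = Vt/C + R·V̇ + PEEP.
Vt/C = PIP − R·V̇ − PEEP = 14.5 − 4.8 − 5 = 4.7 cmH2O.
Vt = C × 4.7 = 87.2 × 4.7 = 409.84 mL.

410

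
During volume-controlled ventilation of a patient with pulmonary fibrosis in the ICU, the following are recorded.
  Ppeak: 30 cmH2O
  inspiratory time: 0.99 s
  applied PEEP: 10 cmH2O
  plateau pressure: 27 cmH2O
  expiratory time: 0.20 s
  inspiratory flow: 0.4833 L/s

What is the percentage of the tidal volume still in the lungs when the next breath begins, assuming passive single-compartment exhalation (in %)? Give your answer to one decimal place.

Vt = flow × Ti = 0.4833 L/s × 0.99 s × 1000 mL/L = 478.47 mL.
R = (PIP − Pplat)/V̇ = (30 − 27) / 0.4833 = 3.0/0.4833 = 6.207 cmH2O·s/L.
C = Vt/(Pplat − PEEP) = 478.47 / (27 − 10) = 478.47/17.0 = 28.145 mL/cmH2O.
τ = R × C = 6.207 × 0.02815 L/cmH2O = 0.1747 s.
Fraction remaining at end-expiration = e^(−Te/τ) = e^(−0.20/0.1747) = 0.3183 → 31.83%.

31.8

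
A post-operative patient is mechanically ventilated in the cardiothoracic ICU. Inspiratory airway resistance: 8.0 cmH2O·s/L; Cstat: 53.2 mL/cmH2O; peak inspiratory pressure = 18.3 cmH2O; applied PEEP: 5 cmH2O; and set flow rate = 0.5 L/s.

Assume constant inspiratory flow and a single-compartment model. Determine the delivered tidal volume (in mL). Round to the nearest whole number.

Equation of motion (constant flow): PIP = Vt/C + R·V̇ + PEEP.
Vt/C = PIP − R·V̇ − PEEP = 18.3 − 4.0 − 5 = 9.3 cmH2O.
Vt = C × 9.3 = 53.2 × 9.3 = 494.76 mL.

495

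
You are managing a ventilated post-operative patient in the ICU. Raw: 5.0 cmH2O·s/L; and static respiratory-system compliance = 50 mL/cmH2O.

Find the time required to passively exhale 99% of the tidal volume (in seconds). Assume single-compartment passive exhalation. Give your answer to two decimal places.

τ = R × C = 5.0 × 50 mL/cmH2O = 5.0 × 0.050 L/cmH2O = 0.25 s.
Exhaled fraction f = 1 − e^(−t/τ) → t = −τ·ln(1 − f) = −0.25·ln(0.01) = 1.151 s.

1.15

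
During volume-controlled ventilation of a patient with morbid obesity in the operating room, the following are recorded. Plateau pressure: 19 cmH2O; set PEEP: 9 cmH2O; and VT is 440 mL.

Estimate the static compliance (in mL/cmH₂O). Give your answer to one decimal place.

44.0

Cstat = Vt / (Pplat − PEEP) = 440 / (19 − 9) = 440 / 10.0 = 44.0 mL/cmH2O.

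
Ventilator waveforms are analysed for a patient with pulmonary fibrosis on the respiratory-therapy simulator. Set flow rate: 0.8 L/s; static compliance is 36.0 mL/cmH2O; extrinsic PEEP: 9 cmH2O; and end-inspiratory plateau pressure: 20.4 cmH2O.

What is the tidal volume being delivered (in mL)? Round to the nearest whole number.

410

Vt = Cstat × (Pplat − PEEP) = 36.0 × (20.4 − 9) = 36.0 × 11.4 = 410.4 mL.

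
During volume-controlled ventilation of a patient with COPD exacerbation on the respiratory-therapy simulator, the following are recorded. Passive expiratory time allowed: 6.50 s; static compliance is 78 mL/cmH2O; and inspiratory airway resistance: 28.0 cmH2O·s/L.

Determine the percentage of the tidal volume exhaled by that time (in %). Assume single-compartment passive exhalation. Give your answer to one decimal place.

τ = R × C = 28.0 × 78 mL/cmH2O = 28.0 × 0.078 L/cmH2O = 2.184 s.
Passive exhalation: V(t)/V₀ = e^(−t/τ) = e^(−6.50/2.184) = 0.05099.
Fraction exhaled = 1 − 0.05099 = 0.949 → 94.9%.

94.9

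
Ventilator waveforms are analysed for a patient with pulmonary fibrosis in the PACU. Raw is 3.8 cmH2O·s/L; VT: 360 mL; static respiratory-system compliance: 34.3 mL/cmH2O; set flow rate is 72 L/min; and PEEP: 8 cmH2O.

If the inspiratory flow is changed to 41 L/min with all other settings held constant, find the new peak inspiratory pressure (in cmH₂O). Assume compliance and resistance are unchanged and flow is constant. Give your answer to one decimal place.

21.1

Flow: 72 L/min ÷ 60 = 1.2 L/s.
New flow: 41 L/min ÷ 60 = 0.6833 L/s.
PIP = Vt/C + R·V̇ + PEEP (constant-flow equation of motion).
Only the resistive term changes: ΔPIP = R × ΔV̇ = 3.8 × (0.6833 − 1.2) = 3.8 × -0.5167 = -1.963 cmH2O.
Original PIP = 360/34.3 + 3.8×1.2 + 8 = 23.056 cmH2O; new PIP = 23.056 + (-1.963) = 21.093 cmH2O.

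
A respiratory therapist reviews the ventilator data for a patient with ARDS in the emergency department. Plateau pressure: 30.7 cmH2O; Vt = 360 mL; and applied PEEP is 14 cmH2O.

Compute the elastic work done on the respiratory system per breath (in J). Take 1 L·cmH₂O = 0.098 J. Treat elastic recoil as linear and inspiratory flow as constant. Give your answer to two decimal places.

Elastic work ≈ ½ × (Pplat − PEEP) × Vt = 0.5 × (30.7 − 14) × 0.360 L = 0.5 × 16.7 × 0.360 = 3.006 L·cmH2O.
× 0.098 J/(L·cmH2O) → 0.2946 J.

0.29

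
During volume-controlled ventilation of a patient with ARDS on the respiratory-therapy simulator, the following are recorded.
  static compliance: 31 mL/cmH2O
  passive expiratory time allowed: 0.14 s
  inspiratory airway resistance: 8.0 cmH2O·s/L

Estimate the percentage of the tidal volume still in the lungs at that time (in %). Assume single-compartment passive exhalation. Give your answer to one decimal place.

τ = R × C = 8.0 × 31 mL/cmH2O = 8.0 × 0.031 L/cmH2O = 0.248 s.
Passive exhalation: V(t)/V₀ = e^(−t/τ) = e^(−0.14/0.248) = 0.5686.
Fraction remaining = 0.5686 → 56.86%.

56.9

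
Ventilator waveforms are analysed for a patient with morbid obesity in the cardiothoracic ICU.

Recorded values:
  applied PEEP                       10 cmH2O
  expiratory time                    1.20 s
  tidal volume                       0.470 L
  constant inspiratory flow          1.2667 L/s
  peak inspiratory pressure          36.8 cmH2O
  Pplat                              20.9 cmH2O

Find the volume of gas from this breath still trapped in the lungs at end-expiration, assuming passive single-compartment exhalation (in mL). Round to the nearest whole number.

51

R = (PIP − Pplat)/V̇ = (36.8 − 20.9) / 1.2667 = 15.9/1.2667 = 12.552 cmH2O·s/L.
C = Vt/(Pplat − PEEP) = 470.0 / (20.9 − 10) = 470.0/10.9 = 43.119 mL/cmH2O.
τ = R × C = 12.552 × 0.04312 L/cmH2O = 0.5412 s.
Fraction remaining = e^(−Te/τ) = e^(−1.20/0.5412) = 0.1089.
Trapped volume = 470.0 × 0.1089 = 51.183 mL.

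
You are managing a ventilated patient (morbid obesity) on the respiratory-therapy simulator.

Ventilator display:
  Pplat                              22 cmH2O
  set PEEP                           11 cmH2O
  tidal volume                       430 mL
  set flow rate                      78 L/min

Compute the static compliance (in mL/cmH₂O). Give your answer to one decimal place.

Cstat = Vt / (Pplat − PEEP) = 430 / (22 − 11) = 430 / 11.0 = 39.091 mL/cmH2O.

39.1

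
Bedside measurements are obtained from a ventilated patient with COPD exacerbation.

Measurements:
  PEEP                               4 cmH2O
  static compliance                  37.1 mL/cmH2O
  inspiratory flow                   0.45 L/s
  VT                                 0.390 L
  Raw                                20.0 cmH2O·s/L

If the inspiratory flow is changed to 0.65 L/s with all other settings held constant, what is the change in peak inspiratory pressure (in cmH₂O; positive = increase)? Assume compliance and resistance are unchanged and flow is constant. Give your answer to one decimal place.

4.0

PIP = Vt/C + R·V̇ + PEEP (constant-flow equation of motion).
Only the resistive term changes: ΔPIP = R × ΔV̇ = 20.0 × (0.65 − 0.45) = 20.0 × 0.2 = 4.0 cmH2O.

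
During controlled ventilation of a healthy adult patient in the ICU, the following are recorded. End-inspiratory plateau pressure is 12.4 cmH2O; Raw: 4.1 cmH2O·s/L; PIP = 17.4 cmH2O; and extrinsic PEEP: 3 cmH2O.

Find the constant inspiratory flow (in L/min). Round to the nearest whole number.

73

flow = (PIP − Pplat) / Raw = (17.4 − 12.4) / 4.1 = 1.22 L/s × 60 = 73.2 L/min.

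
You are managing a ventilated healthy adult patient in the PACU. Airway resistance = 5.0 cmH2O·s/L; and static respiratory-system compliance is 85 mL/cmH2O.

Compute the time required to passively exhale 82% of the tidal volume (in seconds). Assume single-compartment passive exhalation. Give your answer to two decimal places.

τ = R × C = 5.0 × 85 mL/cmH2O = 5.0 × 0.085 L/cmH2O = 0.425 s.
Exhaled fraction f = 1 − e^(−t/τ) → t = −τ·ln(1 − f) = −0.425·ln(0.18) = 0.7288 s.

0.73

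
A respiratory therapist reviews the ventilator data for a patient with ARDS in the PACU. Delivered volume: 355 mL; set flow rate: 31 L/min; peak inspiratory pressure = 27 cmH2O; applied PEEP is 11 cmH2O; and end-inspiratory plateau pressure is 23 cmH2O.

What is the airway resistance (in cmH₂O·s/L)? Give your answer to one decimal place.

7.7

Flow: 31 L/min ÷ 60 = 0.5167 L/s.
Raw = (PIP − Pplat) / flow = (27 − 23) / 0.5167 = 4.0 / 0.5167 = 7.741 cmH2O·s/L.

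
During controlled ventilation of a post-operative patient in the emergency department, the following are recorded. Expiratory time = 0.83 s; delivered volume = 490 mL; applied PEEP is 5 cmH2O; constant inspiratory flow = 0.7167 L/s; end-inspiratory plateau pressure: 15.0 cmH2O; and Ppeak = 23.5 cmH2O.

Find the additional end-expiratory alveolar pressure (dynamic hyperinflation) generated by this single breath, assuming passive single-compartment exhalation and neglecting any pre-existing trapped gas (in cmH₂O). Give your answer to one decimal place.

2.4

R = (PIP − Pplat)/V̇ = (23.5 − 15.0) / 0.7167 = 8.5/0.7167 = 11.86 cmH2O·s/L.
C = Vt/(Pplat − PEEP) = 490.0 / (15.0 − 5) = 490.0/10.0 = 49.0 mL/cmH2O.
τ = R × C = 11.86 × 0.049 L/cmH2O = 0.5811 s.
Fraction remaining = e^(−Te/τ) = e^(−0.83/0.5811) = 0.2397; trapped volume = 490.0 × 0.2397 = 117.45 mL.
Additional alveolar pressure from trapping ≈ V_trapped / C = 117.45 / 49.0 = 2.397 cmH2O.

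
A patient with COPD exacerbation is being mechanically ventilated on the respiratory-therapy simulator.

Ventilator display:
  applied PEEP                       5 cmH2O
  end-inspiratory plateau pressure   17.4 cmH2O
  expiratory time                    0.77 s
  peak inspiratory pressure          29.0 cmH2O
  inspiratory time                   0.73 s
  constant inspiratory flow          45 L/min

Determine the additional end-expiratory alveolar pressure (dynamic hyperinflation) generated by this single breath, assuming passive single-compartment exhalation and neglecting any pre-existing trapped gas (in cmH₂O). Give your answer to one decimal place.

Flow: 45 L/min ÷ 60 = 0.75 L/s.
Vt = flow × Ti = 0.75 L/s × 0.73 s × 1000 mL/L = 547.5 mL.
R = (PIP − Pplat)/V̇ = (29.0 − 17.4) / 0.75 = 11.6/0.75 = 15.467 cmH2O·s/L.
C = Vt/(Pplat − PEEP) = 547.5 / (17.4 − 5) = 547.5/12.4 = 44.153 mL/cmH2O.
τ = R × C = 15.467 × 0.04415 L/cmH2O = 0.6829 s.
Fraction remaining = e^(−Te/τ) = e^(−0.77/0.6829) = 0.3238; trapped volume = 547.5 × 0.3238 = 177.28 mL.
Additional alveolar pressure from trapping ≈ V_trapped / C = 177.28 / 44.153 = 4.015 cmH2O.

4.0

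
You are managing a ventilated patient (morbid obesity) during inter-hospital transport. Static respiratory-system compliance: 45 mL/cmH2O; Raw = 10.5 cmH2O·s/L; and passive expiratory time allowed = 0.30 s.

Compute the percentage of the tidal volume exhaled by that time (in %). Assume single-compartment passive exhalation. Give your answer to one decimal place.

47.0

τ = R × C = 10.5 × 45 mL/cmH2O = 10.5 × 0.045 L/cmH2O = 0.4725 s.
Passive exhalation: V(t)/V₀ = e^(−t/τ) = e^(−0.30/0.4725) = 0.53.
Fraction exhaled = 1 − 0.53 = 0.47 → 47.0%.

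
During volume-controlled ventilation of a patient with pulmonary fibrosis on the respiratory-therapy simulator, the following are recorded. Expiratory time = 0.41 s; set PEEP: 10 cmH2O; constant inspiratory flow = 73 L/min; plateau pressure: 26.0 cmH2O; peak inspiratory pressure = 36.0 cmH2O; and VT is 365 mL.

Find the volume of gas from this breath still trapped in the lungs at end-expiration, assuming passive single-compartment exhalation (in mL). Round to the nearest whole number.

Flow: 73 L/min ÷ 60 = 1.2167 L/s.
R = (PIP − Pplat)/V̇ = (36.0 − 26.0) / 1.2167 = 10.0/1.2167 = 8.219 cmH2O·s/L.
C = Vt/(Pplat − PEEP) = 365.0 / (26.0 − 10) = 365.0/16.0 = 22.813 mL/cmH2O.
τ = R × C = 8.219 × 0.02281 L/cmH2O = 0.1875 s.
Fraction remaining = e^(−Te/τ) = e^(−0.41/0.1875) = 0.1123.
Trapped volume = 365.0 × 0.1123 = 40.99 mL.

41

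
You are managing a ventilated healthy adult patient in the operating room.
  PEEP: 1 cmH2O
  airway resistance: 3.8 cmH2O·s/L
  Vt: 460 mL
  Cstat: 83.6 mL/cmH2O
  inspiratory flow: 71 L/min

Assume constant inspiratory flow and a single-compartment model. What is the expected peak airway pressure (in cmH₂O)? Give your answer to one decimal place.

11.0

Flow: 71 L/min ÷ 60 = 1.1833 L/s.
Equation of motion (constant flow): PIP = Vt/C + R·V̇ + PEEP.
PIP = 460/83.6 + 3.8×1.1833 + 1 = 5.502 + 4.497 + 1 = 10.999 cmH2O.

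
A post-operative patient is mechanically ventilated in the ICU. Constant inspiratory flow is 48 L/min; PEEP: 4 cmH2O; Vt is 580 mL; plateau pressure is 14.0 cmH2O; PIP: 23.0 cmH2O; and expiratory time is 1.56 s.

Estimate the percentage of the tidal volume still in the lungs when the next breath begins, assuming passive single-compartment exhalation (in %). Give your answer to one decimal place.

Flow: 48 L/min ÷ 60 = 0.8 L/s.
R = (PIP − Pplat)/V̇ = (23.0 − 14.0) / 0.8 = 9.0/0.8 = 11.25 cmH2O·s/L.
C = Vt/(Pplat − PEEP) = 580.0 / (14.0 − 4) = 580.0/10.0 = 58.0 mL/cmH2O.
τ = R × C = 11.25 × 0.058 L/cmH2O = 0.6525 s.
Fraction remaining at end-expiration = e^(−Te/τ) = e^(−1.56/0.6525) = 0.09156 → 9.156%.

9.2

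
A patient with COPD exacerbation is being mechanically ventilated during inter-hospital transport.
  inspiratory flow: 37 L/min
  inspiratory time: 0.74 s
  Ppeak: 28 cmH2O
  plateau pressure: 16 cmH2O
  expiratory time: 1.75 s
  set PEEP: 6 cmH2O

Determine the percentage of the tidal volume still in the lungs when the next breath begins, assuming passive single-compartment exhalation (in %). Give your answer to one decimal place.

Flow: 37 L/min ÷ 60 = 0.6167 L/s.
Vt = flow × Ti = 0.6167 L/s × 0.74 s × 1000 mL/L = 456.36 mL.
R = (PIP − Pplat)/V̇ = (28 − 16) / 0.6167 = 12.0/0.6167 = 19.458 cmH2O·s/L.
C = Vt/(Pplat − PEEP) = 456.36 / (16 − 6) = 456.36/10.0 = 45.636 mL/cmH2O.
τ = R × C = 19.458 × 0.04564 L/cmH2O = 0.8881 s.
Fraction remaining at end-expiration = e^(−Te/τ) = e^(−1.75/0.8881) = 0.1394 → 13.94%.

13.9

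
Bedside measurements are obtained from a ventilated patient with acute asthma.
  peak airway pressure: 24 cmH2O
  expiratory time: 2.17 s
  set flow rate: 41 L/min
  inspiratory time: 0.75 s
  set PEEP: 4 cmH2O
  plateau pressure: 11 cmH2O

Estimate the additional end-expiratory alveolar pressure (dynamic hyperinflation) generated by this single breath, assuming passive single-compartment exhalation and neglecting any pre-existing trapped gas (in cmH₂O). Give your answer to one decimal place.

Flow: 41 L/min ÷ 60 = 0.6833 L/s.
Vt = flow × Ti = 0.6833 L/s × 0.75 s × 1000 mL/L = 512.48 mL.
R = (PIP − Pplat)/V̇ = (24 − 11) / 0.6833 = 13.0/0.6833 = 19.025 cmH2O·s/L.
C = Vt/(Pplat − PEEP) = 512.48 / (11 − 4) = 512.48/7.0 = 73.211 mL/cmH2O.
τ = R × C = 19.025 × 0.07321 L/cmH2O = 1.393 s.
Fraction remaining = e^(−Te/τ) = e^(−2.17/1.393) = 0.2106; trapped volume = 512.48 × 0.2106 = 107.93 mL.
Additional alveolar pressure from trapping ≈ V_trapped / C = 107.93 / 73.211 = 1.474 cmH2O.

1.5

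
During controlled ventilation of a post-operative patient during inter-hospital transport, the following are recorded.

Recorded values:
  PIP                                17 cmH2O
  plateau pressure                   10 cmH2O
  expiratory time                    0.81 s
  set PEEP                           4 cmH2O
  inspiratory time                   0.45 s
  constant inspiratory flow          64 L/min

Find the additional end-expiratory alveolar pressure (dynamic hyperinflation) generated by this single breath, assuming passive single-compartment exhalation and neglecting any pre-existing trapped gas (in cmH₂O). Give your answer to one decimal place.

1.3

Flow: 64 L/min ÷ 60 = 1.0667 L/s.
Vt = flow × Ti = 1.0667 L/s × 0.45 s × 1000 mL/L = 480.02 mL.
R = (PIP − Pplat)/V̇ = (17 − 10) / 1.0667 = 7.0/1.0667 = 6.562 cmH2O·s/L.
C = Vt/(Pplat − PEEP) = 480.02 / (10 − 4) = 480.02/6.0 = 80.003 mL/cmH2O.
τ = R × C = 6.562 × 0.08 L/cmH2O = 0.525 s.
Fraction remaining = e^(−Te/τ) = e^(−0.81/0.525) = 0.2138; trapped volume = 480.02 × 0.2138 = 102.63 mL.
Additional alveolar pressure from trapping ≈ V_trapped / C = 102.63 / 80.003 = 1.283 cmH2O.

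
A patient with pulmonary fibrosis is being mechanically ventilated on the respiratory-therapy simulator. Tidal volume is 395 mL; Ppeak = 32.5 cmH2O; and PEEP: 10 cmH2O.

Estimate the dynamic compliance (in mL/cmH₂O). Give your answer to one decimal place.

17.6

Dynamic compliance = Vt / (PIP − PEEP) = 395 / (32.5 − 10) = 395 / 22.5 = 17.556 mL/cmH2O.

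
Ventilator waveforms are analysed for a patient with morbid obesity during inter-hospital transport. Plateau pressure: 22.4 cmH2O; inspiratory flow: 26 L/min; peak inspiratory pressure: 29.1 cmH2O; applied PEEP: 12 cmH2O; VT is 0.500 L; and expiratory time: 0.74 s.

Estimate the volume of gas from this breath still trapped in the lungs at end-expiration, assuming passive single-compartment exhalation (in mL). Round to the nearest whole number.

185

Flow: 26 L/min ÷ 60 = 0.4333 L/s.
R = (PIP − Pplat)/V̇ = (29.1 − 22.4) / 0.4333 = 6.7/0.4333 = 15.463 cmH2O·s/L.
C = Vt/(Pplat − PEEP) = 500.0 / (22.4 − 12) = 500.0/10.4 = 48.077 mL/cmH2O.
τ = R × C = 15.463 × 0.04808 L/cmH2O = 0.7435 s.
Fraction remaining = e^(−Te/τ) = e^(−0.74/0.7435) = 0.3696.
Trapped volume = 500.0 × 0.3696 = 184.8 mL.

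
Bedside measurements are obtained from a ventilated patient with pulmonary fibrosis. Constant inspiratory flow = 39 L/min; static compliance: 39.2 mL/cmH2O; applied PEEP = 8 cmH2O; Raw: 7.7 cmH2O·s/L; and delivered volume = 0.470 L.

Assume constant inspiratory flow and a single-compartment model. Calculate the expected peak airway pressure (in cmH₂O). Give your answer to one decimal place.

25.0

Flow: 39 L/min ÷ 60 = 0.65 L/s.
Equation of motion (constant flow): PIP = Vt/C + R·V̇ + PEEP.
PIP = 470/39.2 + 7.7×0.65 + 8 = 11.99 + 5.005 + 8 = 24.995 cmH2O.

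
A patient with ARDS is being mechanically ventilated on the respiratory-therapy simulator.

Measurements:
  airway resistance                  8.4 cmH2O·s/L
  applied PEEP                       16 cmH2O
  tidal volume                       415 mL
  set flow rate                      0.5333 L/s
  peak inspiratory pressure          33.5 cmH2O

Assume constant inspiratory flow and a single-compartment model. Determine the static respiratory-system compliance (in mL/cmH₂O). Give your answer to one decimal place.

Equation of motion (constant flow): PIP = Vt/C + R·V̇ + PEEP.
Vt/C = PIP − R·V̇ − PEEP = 33.5 − 8.4×0.5333 − 16 = 33.5 − 4.48 − 16 = 13.02 cmH2O.
C = Vt / 13.02 = 415 / 13.02 = 31.874 mL/cmH2O.

31.9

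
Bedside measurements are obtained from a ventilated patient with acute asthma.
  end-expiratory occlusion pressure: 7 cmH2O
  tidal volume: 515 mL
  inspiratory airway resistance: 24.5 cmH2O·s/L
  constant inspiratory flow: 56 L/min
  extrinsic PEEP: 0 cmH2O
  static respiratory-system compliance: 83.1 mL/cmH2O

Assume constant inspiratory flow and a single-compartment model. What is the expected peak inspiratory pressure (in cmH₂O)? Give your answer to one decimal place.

36.1

Flow: 56 L/min ÷ 60 = 0.9333 L/s.
Total PEEP = 7 cmH2O (set 0 + intrinsic 7); this is the baseline alveolar pressure.
Equation of motion (constant flow): PIP = Vt/C + R·V̇ + PEEP.
PIP = 515/83.1 + 24.5×0.9333 + 7 = 6.197 + 22.866 + 7 = 36.063 cmH2O.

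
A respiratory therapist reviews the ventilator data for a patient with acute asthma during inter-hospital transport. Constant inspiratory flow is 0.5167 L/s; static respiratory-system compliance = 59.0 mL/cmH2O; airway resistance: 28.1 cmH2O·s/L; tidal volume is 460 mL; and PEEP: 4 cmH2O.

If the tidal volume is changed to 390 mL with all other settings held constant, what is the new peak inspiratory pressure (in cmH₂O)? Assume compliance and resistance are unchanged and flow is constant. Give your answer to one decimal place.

PIP = Vt/C + R·V̇ + PEEP (constant-flow equation of motion).
Only the elastic term changes: ΔPIP = ΔVt / C = (390 − 460) / 59.0 = -1.186 cmH2O.
Original PIP = 460/59.0 + 28.1×0.5167 + 4 = 26.316 cmH2O; new PIP = 26.316 + (-1.186) = 25.13 cmH2O.

25.1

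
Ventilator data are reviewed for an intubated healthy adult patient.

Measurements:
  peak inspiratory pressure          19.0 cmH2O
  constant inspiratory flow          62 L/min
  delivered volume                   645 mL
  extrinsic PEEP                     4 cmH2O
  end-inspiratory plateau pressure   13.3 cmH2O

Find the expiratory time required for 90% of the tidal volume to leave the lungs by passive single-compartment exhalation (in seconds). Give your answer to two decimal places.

0.88

Flow: 62 L/min ÷ 60 = 1.0333 L/s.
R = (PIP − Pplat)/V̇ = (19.0 − 13.3) / 1.0333 = 5.7/1.0333 = 5.516 cmH2O·s/L.
C = Vt/(Pplat − PEEP) = 645.0 / (13.3 − 4) = 645.0/9.3 = 69.355 mL/cmH2O.
τ = R × C = 5.516 × 0.06936 L/cmH2O = 0.3826 s.
t = −τ·ln(1 − 0.90) = −0.3826·ln(0.1) = 0.881 s.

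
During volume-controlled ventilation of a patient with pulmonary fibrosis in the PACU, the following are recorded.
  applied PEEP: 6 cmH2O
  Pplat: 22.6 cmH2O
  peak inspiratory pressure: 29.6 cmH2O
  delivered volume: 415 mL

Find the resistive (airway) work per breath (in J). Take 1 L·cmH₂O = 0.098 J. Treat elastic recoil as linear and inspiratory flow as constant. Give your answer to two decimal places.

0.28

With constant inspiratory flow the resistive pressure is constant at PIP − Pplat = 29.6 − 22.6 = 7.0 cmH2O, so resistive work = 7.0 × 0.415 = 2.905 L·cmH2O.
× 0.098 J/(L·cmH2O) → 0.2847 J.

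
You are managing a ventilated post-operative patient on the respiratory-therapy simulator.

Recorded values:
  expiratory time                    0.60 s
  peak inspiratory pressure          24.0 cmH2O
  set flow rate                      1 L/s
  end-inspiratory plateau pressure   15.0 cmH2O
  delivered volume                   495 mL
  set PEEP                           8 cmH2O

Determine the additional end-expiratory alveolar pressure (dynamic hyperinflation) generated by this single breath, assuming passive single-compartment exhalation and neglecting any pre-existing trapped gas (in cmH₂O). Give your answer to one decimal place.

2.7

R = (PIP − Pplat)/V̇ = (24.0 − 15.0) / 1 = 9.0/1 = 9.0 cmH2O·s/L.
C = Vt/(Pplat − PEEP) = 495.0 / (15.0 − 8) = 495.0/7.0 = 70.714 mL/cmH2O.
τ = R × C = 9.0 × 0.07071 L/cmH2O = 0.6364 s.
Fraction remaining = e^(−Te/τ) = e^(−0.60/0.6364) = 0.3895; trapped volume = 495.0 × 0.3895 = 192.8 mL.
Additional alveolar pressure from trapping ≈ V_trapped / C = 192.8 / 70.714 = 2.726 cmH2O.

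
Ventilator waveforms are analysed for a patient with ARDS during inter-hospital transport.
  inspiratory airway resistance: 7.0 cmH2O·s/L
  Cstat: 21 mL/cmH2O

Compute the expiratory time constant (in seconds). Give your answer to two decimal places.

0.15

τ = R × C = 7.0 × 21 mL/cmH2O = 7.0 × 0.021 L/cmH2O = 0.147 s.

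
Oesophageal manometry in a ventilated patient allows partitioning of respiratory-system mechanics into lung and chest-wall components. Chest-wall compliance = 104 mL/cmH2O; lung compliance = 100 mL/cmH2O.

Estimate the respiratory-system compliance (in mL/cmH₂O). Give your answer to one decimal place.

51.0

Lung and chest wall are elastances in series: 1/Crs = 1/CL + 1/Ccw.
1/Crs = 1/100 + 1/104 = 0.01962.
Crs = 50.968 mL/cmH2O.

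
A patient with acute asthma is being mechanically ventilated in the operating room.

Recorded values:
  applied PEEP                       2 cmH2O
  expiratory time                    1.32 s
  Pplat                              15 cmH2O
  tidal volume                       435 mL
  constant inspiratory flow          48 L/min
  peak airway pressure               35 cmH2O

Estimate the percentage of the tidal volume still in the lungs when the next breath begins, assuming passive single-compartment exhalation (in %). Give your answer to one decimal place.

Flow: 48 L/min ÷ 60 = 0.8 L/s.
R = (PIP − Pplat)/V̇ = (35 − 15) / 0.8 = 20.0/0.8 = 25.0 cmH2O·s/L.
C = Vt/(Pplat − PEEP) = 435.0 / (15 − 2) = 435.0/13.0 = 33.462 mL/cmH2O.
τ = R × C = 25.0 × 0.03346 L/cmH2O = 0.8365 s.
Fraction remaining at end-expiration = e^(−Te/τ) = e^(−1.32/0.8365) = 0.2064 → 20.64%.

20.6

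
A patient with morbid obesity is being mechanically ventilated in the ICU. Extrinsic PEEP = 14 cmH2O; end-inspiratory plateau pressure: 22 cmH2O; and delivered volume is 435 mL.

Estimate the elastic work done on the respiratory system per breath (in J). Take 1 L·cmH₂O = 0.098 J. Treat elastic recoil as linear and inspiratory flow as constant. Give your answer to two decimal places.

Elastic work ≈ ½ × (Pplat − PEEP) × Vt = 0.5 × (22 − 14) × 0.435 L = 0.5 × 8.0 × 0.435 = 1.74 L·cmH2O.
× 0.098 J/(L·cmH2O) → 0.1705 J.

0.17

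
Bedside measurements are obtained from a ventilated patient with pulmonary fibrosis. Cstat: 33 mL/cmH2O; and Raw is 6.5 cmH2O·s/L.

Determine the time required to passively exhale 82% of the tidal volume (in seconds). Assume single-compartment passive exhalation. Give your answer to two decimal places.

τ = R × C = 6.5 × 33 mL/cmH2O = 6.5 × 0.033 L/cmH2O = 0.2145 s.
Exhaled fraction f = 1 − e^(−t/τ) → t = −τ·ln(1 − f) = −0.2145·ln(0.18) = 0.3678 s.

0.37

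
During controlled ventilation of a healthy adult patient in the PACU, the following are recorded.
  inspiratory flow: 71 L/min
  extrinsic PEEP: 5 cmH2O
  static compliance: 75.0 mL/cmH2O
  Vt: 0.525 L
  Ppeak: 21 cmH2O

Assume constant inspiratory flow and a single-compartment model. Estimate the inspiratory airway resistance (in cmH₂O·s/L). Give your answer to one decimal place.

7.6

Flow: 71 L/min ÷ 60 = 1.1833 L/s.
Equation of motion (constant flow): PIP = Vt/C + R·V̇ + PEEP.
R·V̇ = PIP − Vt/C − PEEP = 21 − 525/75.0 − 5 = 21 − 7.0 − 5 = 9.0 cmH2O.
R = 9.0 / 1.1833 = 7.606 cmH2O·s/L.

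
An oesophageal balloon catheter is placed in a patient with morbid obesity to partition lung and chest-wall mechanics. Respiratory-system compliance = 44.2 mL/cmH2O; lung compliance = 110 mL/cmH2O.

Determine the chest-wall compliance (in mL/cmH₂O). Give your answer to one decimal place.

1/Ccw = 1/Crs − 1/CL.
1/Ccw = 1/44.2 − 1/110 = 0.01353.
Ccw = 73.91 mL/cmH2O.

73.9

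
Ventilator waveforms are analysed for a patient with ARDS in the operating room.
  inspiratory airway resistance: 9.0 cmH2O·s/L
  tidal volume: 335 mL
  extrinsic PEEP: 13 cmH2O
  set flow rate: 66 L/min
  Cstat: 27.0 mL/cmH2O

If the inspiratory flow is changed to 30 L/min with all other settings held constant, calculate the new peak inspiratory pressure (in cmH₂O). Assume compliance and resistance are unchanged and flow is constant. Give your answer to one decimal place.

Flow: 66 L/min ÷ 60 = 1.1 L/s.
New flow: 30 L/min ÷ 60 = 0.5 L/s.
PIP = Vt/C + R·V̇ + PEEP (constant-flow equation of motion).
Only the resistive term changes: ΔPIP = R × ΔV̇ = 9.0 × (0.5 − 1.1) = 9.0 × -0.6 = -5.4 cmH2O.
Original PIP = 335/27.0 + 9.0×1.1 + 13 = 35.307 cmH2O; new PIP = 35.307 + (-5.4) = 29.907 cmH2O.

29.9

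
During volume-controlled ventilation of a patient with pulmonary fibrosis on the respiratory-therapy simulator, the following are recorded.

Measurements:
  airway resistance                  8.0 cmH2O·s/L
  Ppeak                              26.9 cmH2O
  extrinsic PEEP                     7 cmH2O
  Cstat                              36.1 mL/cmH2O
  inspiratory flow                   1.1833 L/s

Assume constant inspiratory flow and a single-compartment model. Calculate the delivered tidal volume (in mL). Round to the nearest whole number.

Equation of motion (constant flow): PIP = Vt/C + R·V̇ + PEEP.
Vt/C = PIP − R·V̇ − PEEP = 26.9 − 9.466 − 7 = 10.434 cmH2O.
Vt = C × 10.434 = 36.1 × 10.434 = 376.67 mL.

377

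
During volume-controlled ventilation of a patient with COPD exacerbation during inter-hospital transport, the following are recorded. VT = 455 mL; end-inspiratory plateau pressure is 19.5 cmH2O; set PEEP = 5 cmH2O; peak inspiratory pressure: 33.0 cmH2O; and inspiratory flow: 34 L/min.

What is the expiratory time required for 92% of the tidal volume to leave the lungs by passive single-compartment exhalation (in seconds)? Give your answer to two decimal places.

Flow: 34 L/min ÷ 60 = 0.5667 L/s.
R = (PIP − Pplat)/V̇ = (33.0 − 19.5) / 0.5667 = 13.5/0.5667 = 23.822 cmH2O·s/L.
C = Vt/(Pplat − PEEP) = 455.0 / (19.5 − 5) = 455.0/14.5 = 31.379 mL/cmH2O.
τ = R × C = 23.822 × 0.03138 L/cmH2O = 0.7475 s.
t = −τ·ln(1 − 0.92) = −0.7475·ln(0.08) = 1.888 s.

1.89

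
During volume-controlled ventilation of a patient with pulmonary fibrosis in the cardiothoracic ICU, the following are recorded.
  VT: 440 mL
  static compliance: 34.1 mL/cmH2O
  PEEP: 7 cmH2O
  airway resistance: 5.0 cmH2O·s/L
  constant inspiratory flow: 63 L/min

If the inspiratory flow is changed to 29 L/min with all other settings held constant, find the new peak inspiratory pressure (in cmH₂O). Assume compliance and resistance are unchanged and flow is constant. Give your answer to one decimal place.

22.3

Flow: 63 L/min ÷ 60 = 1.05 L/s.
New flow: 29 L/min ÷ 60 = 0.4833 L/s.
PIP = Vt/C + R·V̇ + PEEP (constant-flow equation of motion).
Only the resistive term changes: ΔPIP = R × ΔV̇ = 5.0 × (0.4833 − 1.05) = 5.0 × -0.5667 = -2.834 cmH2O.
Original PIP = 440/34.1 + 5.0×1.05 + 7 = 25.153 cmH2O; new PIP = 25.153 + (-2.834) = 22.319 cmH2O.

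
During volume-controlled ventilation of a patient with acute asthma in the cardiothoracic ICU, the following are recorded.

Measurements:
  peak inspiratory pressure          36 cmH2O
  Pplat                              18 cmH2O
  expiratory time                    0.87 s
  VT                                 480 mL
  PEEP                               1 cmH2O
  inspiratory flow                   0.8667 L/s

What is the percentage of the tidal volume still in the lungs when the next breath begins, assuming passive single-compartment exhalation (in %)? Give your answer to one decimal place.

22.7

R = (PIP − Pplat)/V̇ = (36 − 18) / 0.8667 = 18.0/0.8667 = 20.768 cmH2O·s/L.
C = Vt/(Pplat − PEEP) = 480.0 / (18 − 1) = 480.0/17.0 = 28.235 mL/cmH2O.
τ = R × C = 20.768 × 0.02824 L/cmH2O = 0.5865 s.
Fraction remaining at end-expiration = e^(−Te/τ) = e^(−0.87/0.5865) = 0.2269 → 22.69%.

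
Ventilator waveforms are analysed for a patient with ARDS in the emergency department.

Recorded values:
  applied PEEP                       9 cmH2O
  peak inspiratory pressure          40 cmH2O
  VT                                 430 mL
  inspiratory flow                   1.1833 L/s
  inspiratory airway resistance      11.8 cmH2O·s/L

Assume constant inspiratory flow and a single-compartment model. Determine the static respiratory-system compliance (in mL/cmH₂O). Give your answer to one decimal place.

Equation of motion (constant flow): PIP = Vt/C + R·V̇ + PEEP.
Vt/C = PIP − R·V̇ − PEEP = 40 − 11.8×1.1833 − 9 = 40 − 13.963 − 9 = 17.037 cmH2O.
C = Vt / 17.037 = 430 / 17.037 = 25.239 mL/cmH2O.

25.2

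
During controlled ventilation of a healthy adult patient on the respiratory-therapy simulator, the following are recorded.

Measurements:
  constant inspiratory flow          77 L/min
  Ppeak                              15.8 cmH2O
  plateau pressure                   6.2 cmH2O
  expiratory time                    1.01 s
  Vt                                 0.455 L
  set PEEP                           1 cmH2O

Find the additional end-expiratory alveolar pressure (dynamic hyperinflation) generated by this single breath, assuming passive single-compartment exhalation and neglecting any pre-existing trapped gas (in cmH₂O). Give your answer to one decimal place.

1.1

Flow: 77 L/min ÷ 60 = 1.2833 L/s.
R = (PIP − Pplat)/V̇ = (15.8 − 6.2) / 1.2833 = 9.6/1.2833 = 7.481 cmH2O·s/L.
C = Vt/(Pplat − PEEP) = 455.0 / (6.2 − 1) = 455.0/5.2 = 87.5 mL/cmH2O.
τ = R × C = 7.481 × 0.0875 L/cmH2O = 0.6546 s.
Fraction remaining = e^(−Te/τ) = e^(−1.01/0.6546) = 0.2138; trapped volume = 455.0 × 0.2138 = 97.279 mL.
Additional alveolar pressure from trapping ≈ V_trapped / C = 97.279 / 87.5 = 1.112 cmH2O.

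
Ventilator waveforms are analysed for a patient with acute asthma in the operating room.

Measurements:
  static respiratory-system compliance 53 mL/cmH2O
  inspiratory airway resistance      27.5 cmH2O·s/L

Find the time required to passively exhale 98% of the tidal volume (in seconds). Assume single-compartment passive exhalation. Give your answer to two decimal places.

5.70

τ = R × C = 27.5 × 53 mL/cmH2O = 27.5 × 0.053 L/cmH2O = 1.458 s.
Exhaled fraction f = 1 − e^(−t/τ) → t = −τ·ln(1 − f) = −1.458·ln(0.02) = 5.704 s.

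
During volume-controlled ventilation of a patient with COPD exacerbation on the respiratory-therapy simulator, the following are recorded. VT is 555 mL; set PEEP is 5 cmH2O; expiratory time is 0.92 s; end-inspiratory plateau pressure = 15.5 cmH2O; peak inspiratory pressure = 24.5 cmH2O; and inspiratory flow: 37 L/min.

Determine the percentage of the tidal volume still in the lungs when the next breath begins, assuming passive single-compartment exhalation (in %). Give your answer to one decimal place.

Flow: 37 L/min ÷ 60 = 0.6167 L/s.
R = (PIP − Pplat)/V̇ = (24.5 − 15.5) / 0.6167 = 9.0/0.6167 = 14.594 cmH2O·s/L.
C = Vt/(Pplat − PEEP) = 555.0 / (15.5 − 5) = 555.0/10.5 = 52.857 mL/cmH2O.
τ = R × C = 14.594 × 0.05286 L/cmH2O = 0.7714 s.
Fraction remaining at end-expiration = e^(−Te/τ) = e^(−0.92/0.7714) = 0.3034 → 30.34%.

30.3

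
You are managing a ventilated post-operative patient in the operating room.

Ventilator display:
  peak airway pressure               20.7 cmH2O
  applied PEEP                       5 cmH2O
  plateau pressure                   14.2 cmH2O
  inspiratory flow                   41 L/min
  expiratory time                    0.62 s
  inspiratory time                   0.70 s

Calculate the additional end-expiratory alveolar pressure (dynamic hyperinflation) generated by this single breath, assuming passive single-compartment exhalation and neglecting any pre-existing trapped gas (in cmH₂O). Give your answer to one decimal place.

Flow: 41 L/min ÷ 60 = 0.6833 L/s.
Vt = flow × Ti = 0.6833 L/s × 0.70 s × 1000 mL/L = 478.31 mL.
R = (PIP − Pplat)/V̇ = (20.7 − 14.2) / 0.6833 = 6.5/0.6833 = 9.513 cmH2O·s/L.
C = Vt/(Pplat − PEEP) = 478.31 / (14.2 − 5) = 478.31/9.2 = 51.99 mL/cmH2O.
τ = R × C = 9.513 × 0.05199 L/cmH2O = 0.4946 s.
Fraction remaining = e^(−Te/τ) = e^(−0.62/0.4946) = 0.2855; trapped volume = 478.31 × 0.2855 = 136.56 mL.
Additional alveolar pressure from trapping ≈ V_trapped / C = 136.56 / 51.99 = 2.627 cmH2O.

2.6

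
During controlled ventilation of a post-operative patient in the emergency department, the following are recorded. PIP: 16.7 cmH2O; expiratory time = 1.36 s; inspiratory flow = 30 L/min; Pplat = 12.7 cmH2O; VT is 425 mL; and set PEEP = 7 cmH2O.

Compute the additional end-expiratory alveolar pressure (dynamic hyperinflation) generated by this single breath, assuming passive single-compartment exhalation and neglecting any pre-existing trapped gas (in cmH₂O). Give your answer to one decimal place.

Flow: 30 L/min ÷ 60 = 0.5 L/s.
R = (PIP − Pplat)/V̇ = (16.7 − 12.7) / 0.5 = 4.0/0.5 = 8.0 cmH2O·s/L.
C = Vt/(Pplat − PEEP) = 425.0 / (12.7 − 7) = 425.0/5.7 = 74.561 mL/cmH2O.
τ = R × C = 8.0 × 0.07456 L/cmH2O = 0.5965 s.
Fraction remaining = e^(−Te/τ) = e^(−1.36/0.5965) = 0.1023; trapped volume = 425.0 × 0.1023 = 43.478 mL.
Additional alveolar pressure from trapping ≈ V_trapped / C = 43.478 / 74.561 = 0.5831 cmH2O.

0.6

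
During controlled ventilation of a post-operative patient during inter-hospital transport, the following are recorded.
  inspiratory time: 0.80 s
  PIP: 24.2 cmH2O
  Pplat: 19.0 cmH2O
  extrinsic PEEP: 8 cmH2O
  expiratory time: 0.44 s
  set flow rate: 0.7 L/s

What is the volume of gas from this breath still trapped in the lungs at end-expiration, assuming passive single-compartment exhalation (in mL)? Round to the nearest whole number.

Vt = flow × Ti = 0.7 L/s × 0.80 s × 1000 mL/L = 560.0 mL.
R = (PIP − Pplat)/V̇ = (24.2 − 19.0) / 0.7 = 5.2/0.7 = 7.429 cmH2O·s/L.
C = Vt/(Pplat − PEEP) = 560.0 / (19.0 − 8) = 560.0/11.0 = 50.909 mL/cmH2O.
τ = R × C = 7.429 × 0.05091 L/cmH2O = 0.3782 s.
Fraction remaining = e^(−Te/τ) = e^(−0.44/0.3782) = 0.3124.
Trapped volume = 560.0 × 0.3124 = 174.94 mL.

175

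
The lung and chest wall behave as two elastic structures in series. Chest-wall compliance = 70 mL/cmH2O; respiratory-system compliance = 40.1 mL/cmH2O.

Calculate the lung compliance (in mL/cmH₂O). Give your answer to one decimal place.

1/CL = 1/Crs − 1/Ccw.
1/CL = 1/40.1 − 1/70 = 0.01065.
CL = 93.897 mL/cmH2O.

93.9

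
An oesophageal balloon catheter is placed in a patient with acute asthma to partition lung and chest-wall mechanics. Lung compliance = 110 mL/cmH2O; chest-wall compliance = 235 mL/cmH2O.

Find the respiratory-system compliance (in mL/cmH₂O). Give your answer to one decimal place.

74.9

Lung and chest wall are elastances in series: 1/Crs = 1/CL + 1/Ccw.
1/Crs = 1/110 + 1/235 = 0.01335.
Crs = 74.906 mL/cmH2O.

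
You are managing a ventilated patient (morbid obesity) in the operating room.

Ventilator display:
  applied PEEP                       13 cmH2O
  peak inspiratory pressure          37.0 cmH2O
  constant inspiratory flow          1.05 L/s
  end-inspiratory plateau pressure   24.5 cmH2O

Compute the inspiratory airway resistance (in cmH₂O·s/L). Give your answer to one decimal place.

Raw = (PIP − Pplat) / flow = (37.0 − 24.5) / 1.05 = 12.5 / 1.05 = 11.905 cmH2O·s/L.

11.9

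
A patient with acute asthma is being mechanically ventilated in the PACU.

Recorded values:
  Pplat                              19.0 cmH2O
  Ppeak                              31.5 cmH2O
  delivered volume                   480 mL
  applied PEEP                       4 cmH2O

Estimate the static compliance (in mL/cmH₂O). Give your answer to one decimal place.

Cstat = Vt / (Pplat − PEEP) = 480 / (19.0 − 4) = 480 / 15.0 = 32.0 mL/cmH2O.

32.0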